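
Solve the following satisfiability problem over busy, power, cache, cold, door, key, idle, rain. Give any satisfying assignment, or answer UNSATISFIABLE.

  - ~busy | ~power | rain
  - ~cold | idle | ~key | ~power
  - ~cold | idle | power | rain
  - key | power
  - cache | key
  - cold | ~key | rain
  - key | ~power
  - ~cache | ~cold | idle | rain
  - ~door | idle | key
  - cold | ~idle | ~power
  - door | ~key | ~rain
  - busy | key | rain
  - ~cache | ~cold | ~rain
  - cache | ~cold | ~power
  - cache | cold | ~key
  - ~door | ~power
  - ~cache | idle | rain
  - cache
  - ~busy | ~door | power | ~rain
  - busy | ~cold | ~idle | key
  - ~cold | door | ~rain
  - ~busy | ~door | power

Unit clause (cache) forces cache = True.
Set busy = True.
Try power = True:
  (~busy | ~power | rain) forces rain = True.
  (key | ~power) forces key = True.
  (door | ~key | ~rain) forces door = True.
  clause (~door | ~power) is falsified — backtrack.
So power = False.
  then (key | power) forces key = True.
  then (~busy | ~door | power) forces door = False.
  then (door | ~key | ~rain) forces rain = False.
  then (~cache | idle | rain) forces idle = True.
  then (cold | ~key | rain) forces cold = True.
All clauses satisfied.

busy=T, power=F, cache=T, cold=T, door=F, key=T, idle=T, rain=F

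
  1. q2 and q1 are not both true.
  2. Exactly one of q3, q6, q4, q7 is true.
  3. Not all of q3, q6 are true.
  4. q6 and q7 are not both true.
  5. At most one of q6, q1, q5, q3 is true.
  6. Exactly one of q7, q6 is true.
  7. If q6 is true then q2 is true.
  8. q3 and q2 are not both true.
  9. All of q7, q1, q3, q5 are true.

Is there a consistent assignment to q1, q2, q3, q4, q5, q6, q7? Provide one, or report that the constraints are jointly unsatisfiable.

UNSATISFIABLE

Case q7 = True:
  (2) with q7=T forces q3 = False.
  Constraint (9) is violated (q3=F) — contradiction.
Case q7 = False:
  Constraint (9) is violated (q7=F) — contradiction.
Both cases fail — unsatisfiable.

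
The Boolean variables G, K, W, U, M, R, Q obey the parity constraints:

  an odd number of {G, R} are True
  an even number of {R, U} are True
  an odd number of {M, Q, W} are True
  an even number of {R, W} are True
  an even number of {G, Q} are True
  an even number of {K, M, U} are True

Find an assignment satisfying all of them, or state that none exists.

G = True, K = False, W = False, U = False, M = False, R = False, Q = True

{G, R}: 1 true → odd ✓
{R, U}: 0 true → even ✓
{M, Q, W}: 1 true → odd ✓
{R, W}: 0 true → even ✓
{G, Q}: 2 true → even ✓
{K, M, U}: 0 true → even ✓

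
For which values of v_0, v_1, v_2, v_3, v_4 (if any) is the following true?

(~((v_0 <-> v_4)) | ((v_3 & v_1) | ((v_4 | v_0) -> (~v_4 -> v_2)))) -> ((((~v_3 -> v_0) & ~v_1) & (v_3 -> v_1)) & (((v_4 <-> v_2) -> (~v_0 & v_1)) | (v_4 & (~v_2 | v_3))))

v_0=T, v_1=F, v_2=F, v_3=F, v_4=T

  (~((v_0 <-> v_4)) | ((v_3 & v_1) | ((v_4 | v_0) -> (~v_4 -> v_2)))) -> ((((~v_3 -> v_0) & ~v_1) & (v_3 -> v_1)) & (((v_4 <-> v_2) -> (~v_0 & v_1)) | (v_4 & (~v_2 | v_3)))) = True
    ~((v_0 <-> v_4)) | ((v_3 & v_1) | ((v_4 | v_0) -> (~v_4 -> v_2))) = True
      ~((v_0 <-> v_4)) = False
        v_0 <-> v_4 = True
      (v_3 & v_1) | ((v_4 | v_0) -> (~v_4 -> v_2)) = True
        v_3 & v_1 = False
        (v_4 | v_0) -> (~v_4 -> v_2) = True
          v_4 | v_0 = True
          ~v_4 -> v_2 = True
            ~v_4 = False
    (((~v_3 -> v_0) & ~v_1) & (v_3 -> v_1)) & (((v_4 <-> v_2) -> (~v_0 & v_1)) | (v_4 & (~v_2 | v_3))) = True
      ((~v_3 -> v_0) & ~v_1) & (v_3 -> v_1) = True
        (~v_3 -> v_0) & ~v_1 = True
          ~v_3 -> v_0 = True
            ~v_3 = True
          ~v_1 = True
        v_3 -> v_1 = True
      ((v_4 <-> v_2) -> (~v_0 & v_1)) | (v_4 & (~v_2 | v_3)) = True
        (v_4 <-> v_2) -> (~v_0 & v_1) = True
          v_4 <-> v_2 = False
          ~v_0 & v_1 = False
            ~v_0 = False
        v_4 & (~v_2 | v_3) = True
          ~v_2 | v_3 = True
            ~v_2 = True
The formula evaluates to True.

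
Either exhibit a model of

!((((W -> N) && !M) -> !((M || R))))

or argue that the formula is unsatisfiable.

W: False, M: False, R: True, N: True

  !((((W -> N) && !M) -> !((M || R)))) = True
    ((W -> N) && !M) -> !((M || R)) = False
      (W -> N) && !M = True
        W -> N = True
        !M = True
      !((M || R)) = False
        M || R = True
The formula evaluates to True.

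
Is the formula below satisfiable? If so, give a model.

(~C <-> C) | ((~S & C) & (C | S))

C = True; S = False

  (~C <-> C) | ((~S & C) & (C | S)) = True
    ~C <-> C = False
      ~C = False
    (~S & C) & (C | S) = True
      ~S & C = True
        ~S = True
      C | S = True
The formula evaluates to True.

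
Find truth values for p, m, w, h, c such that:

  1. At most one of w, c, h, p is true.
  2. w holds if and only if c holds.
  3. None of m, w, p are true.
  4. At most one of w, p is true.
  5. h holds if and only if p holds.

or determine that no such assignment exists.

p=F, m=F, w=F, h=F, c=F

  (1) {w, c, h, p}: 0 true — at most one ✓
  (2) w=F, c=F — same ✓
  (3) {m, w, p}: 0 true — none ✓
  (4) {w, p}: 0 true — at most one ✓
  (5) h=F, p=F — same ✓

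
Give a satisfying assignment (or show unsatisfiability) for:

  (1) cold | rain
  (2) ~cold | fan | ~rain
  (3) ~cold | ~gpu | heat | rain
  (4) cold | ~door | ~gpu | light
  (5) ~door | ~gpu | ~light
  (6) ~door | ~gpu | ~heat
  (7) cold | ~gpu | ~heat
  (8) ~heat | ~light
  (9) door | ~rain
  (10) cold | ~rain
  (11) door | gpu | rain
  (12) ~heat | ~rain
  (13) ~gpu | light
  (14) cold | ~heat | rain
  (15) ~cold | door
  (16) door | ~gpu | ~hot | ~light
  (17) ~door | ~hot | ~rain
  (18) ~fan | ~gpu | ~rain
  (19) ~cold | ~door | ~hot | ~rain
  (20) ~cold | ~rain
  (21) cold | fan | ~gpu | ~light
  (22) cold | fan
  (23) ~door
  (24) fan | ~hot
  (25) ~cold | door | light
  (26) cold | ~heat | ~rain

Case cold = True:
  (~cold | door) forces door = True.
  Clause (~door) is falsified — contradiction.
Case cold = False:
  (cold | rain) forces rain = True.
  Clause (cold | ~rain) is falsified — contradiction.
Both cases fail, so the formula is unsatisfiable.

Unsatisfiable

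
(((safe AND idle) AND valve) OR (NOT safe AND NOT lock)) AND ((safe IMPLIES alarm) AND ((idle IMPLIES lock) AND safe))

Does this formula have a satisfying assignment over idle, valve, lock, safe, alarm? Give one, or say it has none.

idle: True, valve: True, lock: True, safe: True, alarm: True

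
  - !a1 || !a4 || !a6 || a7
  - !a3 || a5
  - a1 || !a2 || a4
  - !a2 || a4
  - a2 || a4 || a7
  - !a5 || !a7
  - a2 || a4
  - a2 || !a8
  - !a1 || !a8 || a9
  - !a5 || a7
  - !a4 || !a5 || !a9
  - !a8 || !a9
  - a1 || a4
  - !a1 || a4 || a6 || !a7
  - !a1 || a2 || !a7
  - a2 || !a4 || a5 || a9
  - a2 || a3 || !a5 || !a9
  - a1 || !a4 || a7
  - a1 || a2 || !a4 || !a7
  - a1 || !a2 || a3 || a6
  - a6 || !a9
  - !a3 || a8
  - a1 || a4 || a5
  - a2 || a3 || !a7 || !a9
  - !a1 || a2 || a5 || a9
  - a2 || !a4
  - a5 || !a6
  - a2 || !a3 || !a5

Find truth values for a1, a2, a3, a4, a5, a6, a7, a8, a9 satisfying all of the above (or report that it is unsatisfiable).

Set a1 = True.
Try a2 = False:
  (a2 || a4) forces a4 = True.
  clause (a2 || !a4) is falsified — backtrack.
So a2 = True.
  then (!a2 || a4) forces a4 = True.
Try a3 = True:
  (!a3 || a5) forces a5 = True.
  (!a5 || !a7) forces a7 = False.
  clause (!a5 || a7) is falsified — backtrack.
So a3 = False.
Set a5 = False.
  then (a5 || !a6) forces a6 = False.
  then (a6 || !a9) forces a9 = False.
  then (!a1 || !a8 || a9) forces a8 = False.
Set a7 = False.
All clauses satisfied.

a1=T, a2=T, a3=F, a4=T, a5=F, a6=F, a7=F, a8=F, a9=F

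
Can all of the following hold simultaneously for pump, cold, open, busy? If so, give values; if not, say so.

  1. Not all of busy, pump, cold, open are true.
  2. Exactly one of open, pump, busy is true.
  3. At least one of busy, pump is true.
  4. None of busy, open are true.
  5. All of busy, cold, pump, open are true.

The formula is unsatisfiable.

Case open = True:
  Constraint (4) is violated (open=T) — contradiction.
Case open = False:
  Constraint (5) is violated (open=F) — contradiction.
Both cases fail — unsatisfiable.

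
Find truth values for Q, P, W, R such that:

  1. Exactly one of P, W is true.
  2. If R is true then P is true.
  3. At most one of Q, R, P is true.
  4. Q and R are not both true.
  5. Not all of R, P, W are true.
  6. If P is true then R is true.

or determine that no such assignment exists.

Q = True; P = False; W = True; R = False

  (1) {P, W}: 1 true — exactly one ✓
  (2) R=F ⇒ P: vacuous ✓
  (3) {Q, R, P}: 1 true — at most one ✓
  (4) Q=T, R=F — not both ✓
  (5) {R, P, W}: 1/3 true — not all ✓
  (6) P=F ⇒ R: vacuous ✓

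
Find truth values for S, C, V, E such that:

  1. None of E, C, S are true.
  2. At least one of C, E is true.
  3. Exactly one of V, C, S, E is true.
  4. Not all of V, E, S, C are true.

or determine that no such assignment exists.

Case C = True:
  Constraint (1) is violated (C=T) — contradiction.
Case C = False:
  (1) forces E = False.
  Constraint (2) is violated (C=F, E=F) — contradiction.
Both cases fail — unsatisfiable.

No satisfying assignment exists.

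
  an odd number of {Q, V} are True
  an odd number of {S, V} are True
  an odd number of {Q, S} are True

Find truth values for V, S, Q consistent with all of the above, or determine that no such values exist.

Adding constraints 1, 2, 3 mod 2: every variable appears an even number of times on the left, so the left side is 0.
But the right sides sum to 1 (mod 2). 0 ≠ 1 — the system is inconsistent.

Unsatisfiable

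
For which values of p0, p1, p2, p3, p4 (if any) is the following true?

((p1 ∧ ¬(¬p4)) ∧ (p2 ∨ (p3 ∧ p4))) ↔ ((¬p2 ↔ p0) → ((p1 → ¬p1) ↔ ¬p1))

p0=T; p1=T; p2=T; p3=T; p4=T

  ((p1 ∧ ¬(¬p4)) ∧ (p2 ∨ (p3 ∧ p4))) ↔ ((¬p2 ↔ p0) → ((p1 → ¬p1) ↔ ¬p1)) = True
    (p1 ∧ ¬(¬p4)) ∧ (p2 ∨ (p3 ∧ p4)) = True
      p1 ∧ ¬(¬p4) = True
        ¬(¬p4) = True
          ¬p4 = False
      p2 ∨ (p3 ∧ p4) = True
        p3 ∧ p4 = True
    (¬p2 ↔ p0) → ((p1 → ¬p1) ↔ ¬p1) = True
      ¬p2 ↔ p0 = False
        ¬p2 = False
      (p1 → ¬p1) ↔ ¬p1 = True
        p1 → ¬p1 = False
          ¬p1 = False
        ¬p1 = False
The formula evaluates to True.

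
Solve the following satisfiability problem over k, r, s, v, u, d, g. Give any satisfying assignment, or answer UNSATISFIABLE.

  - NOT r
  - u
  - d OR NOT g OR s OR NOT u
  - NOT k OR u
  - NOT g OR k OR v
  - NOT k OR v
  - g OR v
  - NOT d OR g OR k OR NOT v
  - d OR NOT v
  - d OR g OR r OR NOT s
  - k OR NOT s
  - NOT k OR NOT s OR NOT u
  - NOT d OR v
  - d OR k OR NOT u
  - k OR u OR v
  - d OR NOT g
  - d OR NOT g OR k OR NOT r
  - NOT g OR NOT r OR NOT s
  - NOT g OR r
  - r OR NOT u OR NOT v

UNSATISFIABLE

Case r = True:
  Clause (NOT r) is falsified — contradiction.
Case r = False:
  (u) forces u = True.
  (NOT g OR r) forces g = False.
  (g OR v) forces v = True.
  Clause (r OR NOT u OR NOT v) is falsified — contradiction.
Both cases fail, so the formula is unsatisfiable.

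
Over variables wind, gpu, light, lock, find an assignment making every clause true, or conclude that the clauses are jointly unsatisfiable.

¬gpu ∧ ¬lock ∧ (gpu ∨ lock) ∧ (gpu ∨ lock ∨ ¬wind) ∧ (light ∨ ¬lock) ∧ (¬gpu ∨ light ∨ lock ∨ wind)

Case gpu = True:
  Clause (¬gpu) is falsified — contradiction.
Case gpu = False:
  (¬lock) forces lock = False.
  Clause (gpu ∨ lock) is falsified — contradiction.
Both cases fail, so the formula is unsatisfiable.

UNSATISFIABLE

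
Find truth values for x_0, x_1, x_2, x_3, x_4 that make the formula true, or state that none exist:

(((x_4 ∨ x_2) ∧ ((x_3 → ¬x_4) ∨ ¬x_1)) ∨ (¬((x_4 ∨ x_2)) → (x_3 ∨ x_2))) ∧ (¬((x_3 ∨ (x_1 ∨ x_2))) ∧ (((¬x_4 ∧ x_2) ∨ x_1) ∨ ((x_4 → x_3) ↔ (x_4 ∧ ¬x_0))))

x_0=T, x_1=F, x_2=F, x_3=F, x_4=T

  ((x_4 ∨ x_2) ∧ ((x_3 → ¬x_4) ∨ ¬x_1)) ∨ (¬((x_4 ∨ x_2)) → (x_3 ∨ x_2)) = True
    (x_4 ∨ x_2) ∧ ((x_3 → ¬x_4) ∨ ¬x_1) = True
      x_4 ∨ x_2 = True
      (x_3 → ¬x_4) ∨ ¬x_1 = True
        x_3 → ¬x_4 = True
          ¬x_4 = False
        ¬x_1 = True
    ¬((x_4 ∨ x_2)) → (x_3 ∨ x_2) = True
      ¬((x_4 ∨ x_2)) = False
        x_4 ∨ x_2 = True
      x_3 ∨ x_2 = False
  ¬((x_3 ∨ (x_1 ∨ x_2))) ∧ (((¬x_4 ∧ x_2) ∨ x_1) ∨ ((x_4 → x_3) ↔ (x_4 ∧ ¬x_0))) = True
    ¬((x_3 ∨ (x_1 ∨ x_2))) = True
      x_3 ∨ (x_1 ∨ x_2) = False
        x_1 ∨ x_2 = False
    ((¬x_4 ∧ x_2) ∨ x_1) ∨ ((x_4 → x_3) ↔ (x_4 ∧ ¬x_0)) = True
      (¬x_4 ∧ x_2) ∨ x_1 = False
        ¬x_4 ∧ x_2 = False
          ¬x_4 = False
      (x_4 → x_3) ↔ (x_4 ∧ ¬x_0) = True
        x_4 → x_3 = False
        x_4 ∧ ¬x_0 = False
          ¬x_0 = False
Both conjuncts True, so the formula holds.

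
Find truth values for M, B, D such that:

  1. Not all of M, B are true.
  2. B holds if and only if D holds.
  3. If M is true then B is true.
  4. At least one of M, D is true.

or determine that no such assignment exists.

M: False, B: True, D: True

  (1) {M, B}: 1/2 true — not all ✓
  (2) B=T, D=T — same ✓
  (3) M=F ⇒ B: vacuous ✓
  (4) {M, D}: 1 true — at least one ✓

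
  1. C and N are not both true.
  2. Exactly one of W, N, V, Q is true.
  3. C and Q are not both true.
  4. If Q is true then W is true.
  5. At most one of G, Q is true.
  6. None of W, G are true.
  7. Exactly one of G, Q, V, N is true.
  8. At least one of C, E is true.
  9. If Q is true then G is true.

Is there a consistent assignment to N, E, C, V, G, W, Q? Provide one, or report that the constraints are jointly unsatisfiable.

N = False, E = False, C = True, V = True, G = False, W = False, Q = False

  (1) C=T, N=F — not both ✓
  (2) {W, N, V, Q}: 1 true — exactly one ✓
  (3) C=T, Q=F — not both ✓
  (4) Q=F ⇒ W: vacuous ✓
  (5) {G, Q}: 0 true — at most one ✓
  (6) {W, G}: 0 true — none ✓
  (7) {G, Q, V, N}: 1 true — exactly one ✓
  (8) {C, E}: 1 true — at least one ✓
  (9) Q=F ⇒ G: vacuous ✓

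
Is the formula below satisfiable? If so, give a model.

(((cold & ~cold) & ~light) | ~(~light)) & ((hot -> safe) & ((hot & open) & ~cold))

hot = True; light = True; safe = True; cold = False; open = True

  ((cold & ~cold) & ~light) | ~(~light) = True
    (cold & ~cold) & ~light = False
      cold & ~cold = False
        ~cold = True
      ~light = False
    ~(~light) = True
      ~light = False
  (hot -> safe) & ((hot & open) & ~cold) = True
    hot -> safe = True
    (hot & open) & ~cold = True
      hot & open = True
      ~cold = True
Both conjuncts True, so the formula holds.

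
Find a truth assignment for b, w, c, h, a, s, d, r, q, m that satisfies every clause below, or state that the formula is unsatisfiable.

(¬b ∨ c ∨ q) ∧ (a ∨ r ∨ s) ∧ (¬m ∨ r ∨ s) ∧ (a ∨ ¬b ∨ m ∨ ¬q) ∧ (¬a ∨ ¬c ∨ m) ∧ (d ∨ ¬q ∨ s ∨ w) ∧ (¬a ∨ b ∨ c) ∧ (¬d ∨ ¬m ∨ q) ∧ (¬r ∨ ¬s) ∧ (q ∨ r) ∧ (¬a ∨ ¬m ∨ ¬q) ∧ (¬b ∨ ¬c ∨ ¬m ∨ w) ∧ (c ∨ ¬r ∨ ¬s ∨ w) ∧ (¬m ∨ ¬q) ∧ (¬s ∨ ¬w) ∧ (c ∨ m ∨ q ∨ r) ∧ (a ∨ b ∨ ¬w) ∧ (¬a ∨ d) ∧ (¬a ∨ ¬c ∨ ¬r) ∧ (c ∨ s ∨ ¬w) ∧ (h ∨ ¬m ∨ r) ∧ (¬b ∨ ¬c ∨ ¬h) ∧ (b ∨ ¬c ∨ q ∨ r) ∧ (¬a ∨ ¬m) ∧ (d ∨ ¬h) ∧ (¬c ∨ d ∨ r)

Set b = False.
Try w = True:
  (¬s ∨ ¬w) forces s = False.
  (a ∨ b ∨ ¬w) forces a = True.
  (¬a ∨ b ∨ c) forces c = True.
  (¬a ∨ ¬c ∨ m) forces m = True.
  clause (¬a ∨ ¬m) is falsified — backtrack.
So w = False.
Set c = True.
Set h = True.
  then (d ∨ ¬h) forces d = True.
Try a = True:
  (¬a ∨ ¬c ∨ m) forces m = True.
  clause (¬a ∨ ¬m) is falsified — backtrack.
So a = False.
Set s = False.
  then (a ∨ r ∨ s) forces r = True.
Set q = False.
  then (¬d ∨ ¬m ∨ q) forces m = False.
All clauses satisfied.

b = False, w = False, c = True, h = True, a = False, s = False, d = True, r = True, q = False, m = False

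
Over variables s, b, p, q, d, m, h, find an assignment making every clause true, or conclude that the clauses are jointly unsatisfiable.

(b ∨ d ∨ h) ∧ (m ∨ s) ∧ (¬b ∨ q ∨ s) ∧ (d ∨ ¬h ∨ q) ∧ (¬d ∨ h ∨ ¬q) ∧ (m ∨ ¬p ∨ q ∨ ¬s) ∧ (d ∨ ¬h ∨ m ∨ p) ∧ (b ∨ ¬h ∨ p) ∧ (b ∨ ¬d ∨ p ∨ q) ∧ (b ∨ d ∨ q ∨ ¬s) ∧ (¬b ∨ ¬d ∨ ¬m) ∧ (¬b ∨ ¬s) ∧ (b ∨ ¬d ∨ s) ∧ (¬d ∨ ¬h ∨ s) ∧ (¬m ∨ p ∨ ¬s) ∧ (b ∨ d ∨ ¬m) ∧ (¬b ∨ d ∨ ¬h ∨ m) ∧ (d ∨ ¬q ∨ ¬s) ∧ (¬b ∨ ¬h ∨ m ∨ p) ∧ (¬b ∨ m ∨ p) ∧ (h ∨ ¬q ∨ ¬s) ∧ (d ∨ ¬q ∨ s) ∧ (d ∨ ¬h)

Set s = True.
  then (¬b ∨ ¬s) forces b = False.
Try p = False:
  (b ∨ ¬h ∨ p) forces h = False.
  (b ∨ d ∨ h) forces d = True.
  (¬d ∨ h ∨ ¬q) forces q = False.
  clause (b ∨ ¬d ∨ p ∨ q) is falsified — backtrack.
So p = True.
Set q = True.
  then (d ∨ ¬q ∨ ¬s) forces d = True.
  then (h ∨ ¬q ∨ ¬s) forces h = True.
Set m = False.
All clauses satisfied.

s = True, b = False, p = True, q = True, d = True, m = False, h = True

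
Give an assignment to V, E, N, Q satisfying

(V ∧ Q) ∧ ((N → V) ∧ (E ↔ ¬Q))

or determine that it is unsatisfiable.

V = True, E = False, N = True, Q = True

  V ∧ Q = True
  (N → V) ∧ (E ↔ ¬Q) = True
    N → V = True
    E ↔ ¬Q = True
      ¬Q = False
Both conjuncts True, so the formula holds.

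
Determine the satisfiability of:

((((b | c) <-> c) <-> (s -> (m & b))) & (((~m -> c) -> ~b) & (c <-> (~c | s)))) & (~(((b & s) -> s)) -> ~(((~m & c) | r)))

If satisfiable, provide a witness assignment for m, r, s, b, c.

Case c = True: the formula simplifies to ((s -> (m & b)) & (~b & s)) & (~(((b & s) -> s)) -> ~((~m | r))).
  b = True: the conjunct ~b is False.
  b = False: simplifies to ~s & s.
    s = True: the conjunct ~s is False.
    s = False: the conjunct s is False.
Case c = False: the conjunct c <-> (~c | s) becomes False <-> (True | s) = False.
Both cases fail — unsatisfiable.

Unsatisfiable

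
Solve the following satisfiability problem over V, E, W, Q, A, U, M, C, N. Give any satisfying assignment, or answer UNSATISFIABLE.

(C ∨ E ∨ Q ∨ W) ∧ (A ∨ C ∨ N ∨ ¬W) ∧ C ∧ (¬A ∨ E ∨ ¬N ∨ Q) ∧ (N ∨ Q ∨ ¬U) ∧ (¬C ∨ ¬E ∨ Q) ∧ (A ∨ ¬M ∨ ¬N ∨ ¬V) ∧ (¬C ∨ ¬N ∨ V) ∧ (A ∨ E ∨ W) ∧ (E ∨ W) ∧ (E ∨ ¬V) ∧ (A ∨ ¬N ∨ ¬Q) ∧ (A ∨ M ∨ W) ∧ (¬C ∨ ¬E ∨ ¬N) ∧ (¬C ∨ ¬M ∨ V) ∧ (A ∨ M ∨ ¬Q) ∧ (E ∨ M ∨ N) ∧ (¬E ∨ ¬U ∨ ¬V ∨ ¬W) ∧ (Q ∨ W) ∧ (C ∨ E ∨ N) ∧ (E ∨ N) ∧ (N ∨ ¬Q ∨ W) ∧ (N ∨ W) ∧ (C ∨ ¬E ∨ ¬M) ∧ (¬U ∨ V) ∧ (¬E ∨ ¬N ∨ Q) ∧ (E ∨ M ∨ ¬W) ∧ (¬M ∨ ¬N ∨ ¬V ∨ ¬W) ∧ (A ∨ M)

Unit clause (C) forces C = True.
Set V = True.
  then (E ∨ ¬V) forces E = True.
  then (¬C ∨ ¬E ∨ ¬N) forces N = False.
  then (N ∨ W) forces W = True.
  then (¬C ∨ ¬E ∨ Q) forces Q = True.
  then (¬E ∨ ¬U ∨ ¬V ∨ ¬W) forces U = False.
Set A = True.
Set M = False.
All clauses satisfied.

V=T, E=T, W=T, Q=T, A=T, U=F, M=F, C=T, N=F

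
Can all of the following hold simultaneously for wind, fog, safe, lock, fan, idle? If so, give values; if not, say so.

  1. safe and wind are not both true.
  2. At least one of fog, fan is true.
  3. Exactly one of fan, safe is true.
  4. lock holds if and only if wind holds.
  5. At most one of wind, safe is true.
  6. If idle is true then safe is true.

wind = False; fog = False; safe = False; lock = False; fan = True; idle = False

  (1) safe=F, wind=F — not both ✓
  (2) {fog, fan}: 1 true — at least one ✓
  (3) {fan, safe}: 1 true — exactly one ✓
  (4) lock=F, wind=F — same ✓
  (5) {wind, safe}: 0 true — at most one ✓
  (6) idle=F ⇒ safe: vacuous ✓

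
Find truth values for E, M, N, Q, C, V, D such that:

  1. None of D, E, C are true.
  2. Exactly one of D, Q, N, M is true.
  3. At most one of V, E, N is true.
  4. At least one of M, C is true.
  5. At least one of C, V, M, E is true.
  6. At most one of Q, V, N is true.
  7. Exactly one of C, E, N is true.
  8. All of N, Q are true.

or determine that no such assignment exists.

Case N = True:
  (1) forces D = False.
  (1) forces E = False.
  (1) forces C = False.
  (2) with N=T forces Q = False.
  Constraint (8) is violated (Q=F) — contradiction.
Case N = False:
  Constraint (8) is violated (N=F) — contradiction.
Both cases fail — unsatisfiable.

The formula is unsatisfiable.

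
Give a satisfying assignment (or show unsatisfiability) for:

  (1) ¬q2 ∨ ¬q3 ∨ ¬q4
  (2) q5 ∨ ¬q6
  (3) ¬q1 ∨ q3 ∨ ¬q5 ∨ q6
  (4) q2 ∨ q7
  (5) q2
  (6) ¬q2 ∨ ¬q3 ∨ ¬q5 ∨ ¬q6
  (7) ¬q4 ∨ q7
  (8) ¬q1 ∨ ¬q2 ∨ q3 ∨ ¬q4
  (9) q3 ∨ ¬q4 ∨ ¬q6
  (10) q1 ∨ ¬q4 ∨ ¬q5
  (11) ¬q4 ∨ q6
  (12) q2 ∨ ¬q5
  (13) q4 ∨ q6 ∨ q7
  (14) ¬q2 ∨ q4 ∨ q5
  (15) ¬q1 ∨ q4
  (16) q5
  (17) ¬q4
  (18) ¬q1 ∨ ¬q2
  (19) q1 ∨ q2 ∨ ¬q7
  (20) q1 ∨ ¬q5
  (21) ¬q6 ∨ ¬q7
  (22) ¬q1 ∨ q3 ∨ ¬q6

No satisfying assignment exists.

Case q1 = True:
  (q2) forces q2 = True.
  Clause (¬q1 ∨ ¬q2) is falsified — contradiction.
Case q1 = False:
  (q2) forces q2 = True.
  (q5) forces q5 = True.
  Clause (q1 ∨ ¬q5) is falsified — contradiction.
Both cases fail, so the formula is unsatisfiable.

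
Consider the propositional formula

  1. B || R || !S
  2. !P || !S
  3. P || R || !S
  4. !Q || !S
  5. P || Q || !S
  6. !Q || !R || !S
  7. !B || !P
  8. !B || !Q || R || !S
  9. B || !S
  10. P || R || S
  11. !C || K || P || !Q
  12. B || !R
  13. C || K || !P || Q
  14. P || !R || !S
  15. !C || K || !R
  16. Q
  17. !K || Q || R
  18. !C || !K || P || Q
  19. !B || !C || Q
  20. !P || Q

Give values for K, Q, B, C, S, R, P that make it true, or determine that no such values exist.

K = True; Q = True; B = True; C = False; S = False; R = True; P = False

Unit clause (Q) forces Q = True.
In (!Q || !S) only !S is left, so S = False.
Set K = True.
Set B = True.
  then (!B || !P) forces P = False.
  then (P || R || S) forces R = True.
Set C = False.
All clauses satisfied.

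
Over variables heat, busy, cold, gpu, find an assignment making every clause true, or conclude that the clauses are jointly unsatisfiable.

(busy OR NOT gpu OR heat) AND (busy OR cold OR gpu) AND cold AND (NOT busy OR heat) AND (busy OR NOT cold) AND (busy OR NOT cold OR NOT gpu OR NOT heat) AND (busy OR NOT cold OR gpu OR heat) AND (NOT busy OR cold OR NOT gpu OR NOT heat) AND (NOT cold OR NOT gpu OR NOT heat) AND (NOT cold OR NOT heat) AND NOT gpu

Unsatisfiable

Case cold = True:
  (busy OR NOT cold) forces busy = True.
  (NOT busy OR heat) forces heat = True.
  Clause (NOT cold OR NOT heat) is falsified — contradiction.
Case cold = False:
  Clause (cold) is falsified — contradiction.
Both cases fail, so the formula is unsatisfiable.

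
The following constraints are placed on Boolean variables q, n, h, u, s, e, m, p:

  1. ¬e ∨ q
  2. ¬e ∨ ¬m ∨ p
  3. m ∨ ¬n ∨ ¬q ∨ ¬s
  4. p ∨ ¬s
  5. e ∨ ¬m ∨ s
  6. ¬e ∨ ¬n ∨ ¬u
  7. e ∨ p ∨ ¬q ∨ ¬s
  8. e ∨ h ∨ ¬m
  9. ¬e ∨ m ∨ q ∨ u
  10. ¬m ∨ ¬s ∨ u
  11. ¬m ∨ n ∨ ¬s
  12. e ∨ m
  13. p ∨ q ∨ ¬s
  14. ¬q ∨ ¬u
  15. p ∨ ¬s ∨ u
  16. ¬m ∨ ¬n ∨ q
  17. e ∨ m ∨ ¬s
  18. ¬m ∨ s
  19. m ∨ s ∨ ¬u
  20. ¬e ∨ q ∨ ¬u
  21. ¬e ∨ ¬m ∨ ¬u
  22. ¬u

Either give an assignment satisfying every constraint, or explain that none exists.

q = True, n = False, h = False, u = False, s = True, e = True, m = False, p = True

Unit clause (¬u) forces u = False.
Try q = False:
  (¬e ∨ q) forces e = False.
  (e ∨ m) forces m = True.
  (e ∨ ¬m ∨ s) forces s = True.
  clause (¬m ∨ ¬s ∨ u) is falsified — backtrack.
So q = True.
Set n = False.
Set h = False.
Set s = True.
  then (p ∨ ¬s) forces p = True.
  then (¬m ∨ ¬s ∨ u) forces m = False.
  then (e ∨ m) forces e = True.
All clauses satisfied.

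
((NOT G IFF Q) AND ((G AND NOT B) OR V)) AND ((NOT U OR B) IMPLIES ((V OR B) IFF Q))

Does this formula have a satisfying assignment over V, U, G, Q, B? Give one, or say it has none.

V = True, U = True, G = True, Q = False, B = False

  (NOT G IFF Q) AND ((G AND NOT B) OR V) = True
    NOT G IFF Q = True
      NOT G = False
    (G AND NOT B) OR V = True
      G AND NOT B = True
        NOT B = True
  (NOT U OR B) IMPLIES ((V OR B) IFF Q) = True
    NOT U OR B = False
      NOT U = False
    (V OR B) IFF Q = False
      V OR B = True
Both conjuncts True, so the formula holds.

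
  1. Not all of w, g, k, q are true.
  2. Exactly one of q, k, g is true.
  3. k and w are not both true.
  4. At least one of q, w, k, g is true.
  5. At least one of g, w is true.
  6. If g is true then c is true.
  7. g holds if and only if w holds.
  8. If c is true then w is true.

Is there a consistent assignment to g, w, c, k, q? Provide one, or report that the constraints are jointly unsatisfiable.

g = True, w = True, c = True, k = False, q = False

  (1) {w, g, k, q}: 2/4 true — not all ✓
  (2) {q, k, g}: 1 true — exactly one ✓
  (3) k=F, w=T — not both ✓
  (4) {q, w, k, g}: 2 true — at least one ✓
  (5) {g, w}: 2 true — at least one ✓
  (6) g=T ⇒ c: T ✓
  (7) g=T, w=T — same ✓
  (8) c=T ⇒ w: T ✓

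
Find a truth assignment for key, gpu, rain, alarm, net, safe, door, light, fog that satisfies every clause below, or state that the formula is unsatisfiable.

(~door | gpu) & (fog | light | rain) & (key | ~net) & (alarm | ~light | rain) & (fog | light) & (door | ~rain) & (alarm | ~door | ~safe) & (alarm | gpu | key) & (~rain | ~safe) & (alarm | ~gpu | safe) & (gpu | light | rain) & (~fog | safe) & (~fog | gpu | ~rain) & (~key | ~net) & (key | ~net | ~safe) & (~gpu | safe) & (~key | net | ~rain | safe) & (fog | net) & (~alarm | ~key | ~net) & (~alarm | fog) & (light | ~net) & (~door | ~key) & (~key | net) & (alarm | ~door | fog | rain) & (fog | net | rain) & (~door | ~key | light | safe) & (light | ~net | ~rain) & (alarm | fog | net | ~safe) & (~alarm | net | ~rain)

key = False, gpu = True, rain = False, alarm = True, net = False, safe = True, door = True, light = True, fog = True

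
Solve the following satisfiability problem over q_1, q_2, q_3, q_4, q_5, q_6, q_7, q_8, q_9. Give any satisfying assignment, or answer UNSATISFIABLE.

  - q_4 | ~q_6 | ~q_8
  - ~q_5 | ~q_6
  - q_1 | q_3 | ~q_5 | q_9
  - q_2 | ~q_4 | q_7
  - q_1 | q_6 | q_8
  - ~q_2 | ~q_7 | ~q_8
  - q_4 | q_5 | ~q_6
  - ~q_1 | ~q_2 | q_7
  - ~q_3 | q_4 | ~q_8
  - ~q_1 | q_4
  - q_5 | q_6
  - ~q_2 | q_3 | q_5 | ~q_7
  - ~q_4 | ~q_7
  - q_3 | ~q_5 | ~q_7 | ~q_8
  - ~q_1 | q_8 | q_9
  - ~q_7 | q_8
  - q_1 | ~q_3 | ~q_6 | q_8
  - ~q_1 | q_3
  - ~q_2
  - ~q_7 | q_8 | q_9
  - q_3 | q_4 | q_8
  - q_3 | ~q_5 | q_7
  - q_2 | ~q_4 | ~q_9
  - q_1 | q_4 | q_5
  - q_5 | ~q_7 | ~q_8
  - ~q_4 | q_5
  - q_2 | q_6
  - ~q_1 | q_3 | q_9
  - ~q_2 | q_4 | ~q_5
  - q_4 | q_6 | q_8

Case q_2 = True:
  Clause (~q_2) is falsified — contradiction.
Case q_2 = False:
  (q_2 | q_6) forces q_6 = True.
  (~q_5 | ~q_6) forces q_5 = False.
  (q_4 | q_5 | ~q_6) forces q_4 = True.
  Clause (~q_4 | q_5) is falsified — contradiction.
Both cases fail, so the formula is unsatisfiable.

No satisfying assignment exists.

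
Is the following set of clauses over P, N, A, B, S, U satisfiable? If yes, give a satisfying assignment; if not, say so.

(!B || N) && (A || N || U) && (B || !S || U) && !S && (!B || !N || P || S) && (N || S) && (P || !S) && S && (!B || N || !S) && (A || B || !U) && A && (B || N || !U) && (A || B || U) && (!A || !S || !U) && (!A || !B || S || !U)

Case S = True:
  Clause (!S) is falsified — contradiction.
Case S = False:
  Clause (S) is falsified — contradiction.
Both cases fail, so the formula is unsatisfiable.

Unsatisfiable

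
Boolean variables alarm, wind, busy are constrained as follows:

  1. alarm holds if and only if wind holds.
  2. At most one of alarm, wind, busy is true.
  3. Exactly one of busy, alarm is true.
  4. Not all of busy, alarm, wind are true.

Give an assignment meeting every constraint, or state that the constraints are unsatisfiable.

alarm = False, wind = False, busy = True

  (1) alarm=F, wind=F — same ✓
  (2) {alarm, wind, busy}: 1 true — at most one ✓
  (3) {busy, alarm}: 1 true — exactly one ✓
  (4) {busy, alarm, wind}: 1/3 true — not all ✓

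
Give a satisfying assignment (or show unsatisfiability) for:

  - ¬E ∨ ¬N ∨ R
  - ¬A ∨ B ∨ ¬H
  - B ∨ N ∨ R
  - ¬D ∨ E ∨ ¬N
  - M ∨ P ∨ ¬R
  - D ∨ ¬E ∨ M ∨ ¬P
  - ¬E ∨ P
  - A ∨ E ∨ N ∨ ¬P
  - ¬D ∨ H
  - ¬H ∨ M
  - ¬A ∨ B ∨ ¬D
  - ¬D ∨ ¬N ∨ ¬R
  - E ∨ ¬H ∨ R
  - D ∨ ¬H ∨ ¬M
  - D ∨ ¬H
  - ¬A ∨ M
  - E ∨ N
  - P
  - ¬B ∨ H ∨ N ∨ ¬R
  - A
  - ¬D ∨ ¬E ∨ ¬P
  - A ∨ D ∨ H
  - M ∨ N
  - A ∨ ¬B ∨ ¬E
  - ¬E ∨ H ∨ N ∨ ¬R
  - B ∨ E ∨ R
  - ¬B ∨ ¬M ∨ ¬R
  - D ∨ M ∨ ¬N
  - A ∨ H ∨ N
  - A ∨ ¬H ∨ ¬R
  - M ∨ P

Unit clause (P) forces P = True.
Unit clause (A) forces A = True.
In (¬A ∨ M) only M is left, so M = True.
Set R = False.
Try B = False:
  (¬A ∨ B ∨ ¬H) forces H = False.
  (B ∨ N ∨ R) forces N = True.
  (¬E ∨ ¬N ∨ R) forces E = False.
  clause (B ∨ E ∨ R) is falsified — backtrack.
So B = True.
Set E = False.
  then (E ∨ ¬H ∨ R) forces H = False.
  then (E ∨ N) forces N = True.
  then (¬D ∨ E ∨ ¬N) forces D = False.
All clauses satisfied.

R = False, P = True, B = True, E = False, N = True, H = False, M = True, D = False, A = True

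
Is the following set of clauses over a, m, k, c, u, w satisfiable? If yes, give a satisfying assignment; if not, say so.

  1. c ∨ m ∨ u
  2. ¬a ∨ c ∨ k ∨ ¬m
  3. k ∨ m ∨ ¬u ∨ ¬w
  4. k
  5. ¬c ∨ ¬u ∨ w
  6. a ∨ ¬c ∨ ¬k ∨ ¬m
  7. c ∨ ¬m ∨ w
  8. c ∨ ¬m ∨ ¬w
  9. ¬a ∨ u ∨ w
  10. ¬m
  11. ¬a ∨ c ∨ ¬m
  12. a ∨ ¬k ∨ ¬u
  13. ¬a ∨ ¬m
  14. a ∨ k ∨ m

Unit clause (k) forces k = True.
Unit clause (¬m) forces m = False.
Set a = True.
Set c = False.
  then (c ∨ m ∨ u) forces u = True.
Set w = False.
All clauses satisfied.

a = True; m = False; k = True; c = False; u = True; w = False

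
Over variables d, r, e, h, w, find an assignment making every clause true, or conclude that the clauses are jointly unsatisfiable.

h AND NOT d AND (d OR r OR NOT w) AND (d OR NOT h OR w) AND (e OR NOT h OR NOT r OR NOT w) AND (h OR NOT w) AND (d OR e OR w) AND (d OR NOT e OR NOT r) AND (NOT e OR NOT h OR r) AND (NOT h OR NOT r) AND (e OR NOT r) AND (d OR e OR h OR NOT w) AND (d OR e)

Unsatisfiable

Case d = True:
  Clause (NOT d) is falsified — contradiction.
Case d = False:
  (h) forces h = True.
  (d OR NOT h OR w) forces w = True.
  (d OR r OR NOT w) forces r = True.
  Clause (NOT h OR NOT r) is falsified — contradiction.
Both cases fail, so the formula is unsatisfiable.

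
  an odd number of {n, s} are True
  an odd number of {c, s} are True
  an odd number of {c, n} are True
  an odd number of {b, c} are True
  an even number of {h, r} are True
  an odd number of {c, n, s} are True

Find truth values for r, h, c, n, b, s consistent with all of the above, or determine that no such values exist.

Adding constraints 1, 2, 3 mod 2: every variable appears an even number of times on the left, so the left side is 0.
But the right sides sum to 1 (mod 2). 0 ≠ 1 — the system is inconsistent.

Unsatisfiable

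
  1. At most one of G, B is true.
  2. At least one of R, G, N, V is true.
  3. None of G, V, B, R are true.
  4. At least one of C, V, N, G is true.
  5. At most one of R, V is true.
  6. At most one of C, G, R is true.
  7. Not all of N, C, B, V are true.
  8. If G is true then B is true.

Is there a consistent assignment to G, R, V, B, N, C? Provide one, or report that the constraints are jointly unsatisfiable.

G = False; R = False; V = False; B = False; N = True; C = True

  (1) {G, B}: 0 true — at most one ✓
  (2) {R, G, N, V}: 1 true — at least one ✓
  (3) {G, V, B, R}: 0 true — none ✓
  (4) {C, V, N, G}: 2 true — at least one ✓
  (5) {R, V}: 0 true — at most one ✓
  (6) {C, G, R}: 1 true — at most one ✓
  (7) {N, C, B, V}: 2/4 true — not all ✓
  (8) G=F ⇒ B: vacuous ✓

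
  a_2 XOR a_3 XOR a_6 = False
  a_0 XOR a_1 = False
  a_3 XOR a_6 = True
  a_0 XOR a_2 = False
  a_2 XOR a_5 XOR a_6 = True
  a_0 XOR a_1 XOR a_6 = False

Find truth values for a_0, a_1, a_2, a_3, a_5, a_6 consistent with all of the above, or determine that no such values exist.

a_0=T, a_1=T, a_2=T, a_3=T, a_5=F, a_6=F

a_2 XOR a_3 XOR a_6 = T XOR T XOR F = False ✓
a_0 XOR a_1 = T XOR T = False ✓
a_3 XOR a_6 = T XOR F = True ✓
a_0 XOR a_2 = T XOR T = False ✓
a_2 XOR a_5 XOR a_6 = T XOR F XOR F = True ✓
a_0 XOR a_1 XOR a_6 = T XOR T XOR F = False ✓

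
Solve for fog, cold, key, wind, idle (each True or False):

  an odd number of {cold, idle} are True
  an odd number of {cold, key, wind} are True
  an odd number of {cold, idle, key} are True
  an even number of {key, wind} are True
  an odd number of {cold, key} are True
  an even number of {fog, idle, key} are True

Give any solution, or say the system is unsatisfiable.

fog: False, cold: True, key: False, wind: False, idle: False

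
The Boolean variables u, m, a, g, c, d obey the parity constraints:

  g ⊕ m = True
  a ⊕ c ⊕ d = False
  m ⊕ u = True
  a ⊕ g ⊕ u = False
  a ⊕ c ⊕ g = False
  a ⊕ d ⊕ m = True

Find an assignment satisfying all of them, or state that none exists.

u = False, m = True, a = False, g = False, c = False, d = False

g ⊕ m = F ⊕ T = True ✓
a ⊕ c ⊕ d = F ⊕ F ⊕ F = False ✓
m ⊕ u = T ⊕ F = True ✓
a ⊕ g ⊕ u = F ⊕ F ⊕ F = False ✓
a ⊕ c ⊕ g = F ⊕ F ⊕ F = False ✓
a ⊕ d ⊕ m = F ⊕ F ⊕ T = True ✓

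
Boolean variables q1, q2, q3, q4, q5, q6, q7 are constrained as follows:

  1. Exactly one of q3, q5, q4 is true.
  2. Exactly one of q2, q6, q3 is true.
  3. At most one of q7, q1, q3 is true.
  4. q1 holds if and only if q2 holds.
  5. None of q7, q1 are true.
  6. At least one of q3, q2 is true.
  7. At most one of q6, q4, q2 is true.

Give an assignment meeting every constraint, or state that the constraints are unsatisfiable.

q1=F, q2=F, q3=T, q4=F, q5=F, q6=F, q7=F

  (1) {q3, q5, q4}: 1 true — exactly one ✓
  (2) {q2, q6, q3}: 1 true — exactly one ✓
  (3) {q7, q1, q3}: 1 true — at most one ✓
  (4) q1=F, q2=F — same ✓
  (5) {q7, q1}: 0 true — none ✓
  (6) {q3, q2}: 1 true — at least one ✓
  (7) {q6, q4, q2}: 0 true — at most one ✓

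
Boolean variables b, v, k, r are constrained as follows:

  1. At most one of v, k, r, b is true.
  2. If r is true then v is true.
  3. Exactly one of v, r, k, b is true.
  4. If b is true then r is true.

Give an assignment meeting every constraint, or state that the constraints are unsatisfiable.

b: False, v: False, k: True, r: False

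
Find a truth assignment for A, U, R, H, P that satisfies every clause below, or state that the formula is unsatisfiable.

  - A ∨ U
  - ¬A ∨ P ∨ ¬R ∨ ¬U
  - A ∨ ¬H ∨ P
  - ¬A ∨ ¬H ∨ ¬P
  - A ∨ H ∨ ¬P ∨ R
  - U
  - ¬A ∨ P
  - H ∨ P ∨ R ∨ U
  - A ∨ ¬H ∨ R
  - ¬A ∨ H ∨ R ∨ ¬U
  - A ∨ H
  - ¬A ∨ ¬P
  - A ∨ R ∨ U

A = False, U = True, R = True, H = True, P = True

Unit clause (U) forces U = True.
Set A = False.
  then (A ∨ H) forces H = True.
  then (A ∨ ¬H ∨ P) forces P = True.
  then (A ∨ ¬H ∨ R) forces R = True.
All clauses satisfied.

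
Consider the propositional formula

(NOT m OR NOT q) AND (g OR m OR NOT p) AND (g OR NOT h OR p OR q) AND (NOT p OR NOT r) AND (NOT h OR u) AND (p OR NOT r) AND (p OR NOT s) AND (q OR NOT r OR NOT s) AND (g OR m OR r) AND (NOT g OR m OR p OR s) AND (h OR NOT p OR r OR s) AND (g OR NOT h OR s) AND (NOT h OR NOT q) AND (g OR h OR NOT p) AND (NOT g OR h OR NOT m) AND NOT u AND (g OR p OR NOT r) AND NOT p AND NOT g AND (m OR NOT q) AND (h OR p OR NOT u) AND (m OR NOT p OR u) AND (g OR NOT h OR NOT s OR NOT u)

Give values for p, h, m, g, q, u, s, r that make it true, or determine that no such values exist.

p=F, h=F, m=T, g=F, q=F, u=F, s=F, r=F

Unit clause (NOT u) forces u = False.
Unit clause (NOT p) forces p = False.
Unit clause (NOT g) forces g = False.
In (NOT h OR u) only NOT h is left, so h = False.
In (p OR NOT r) only NOT r is left, so r = False.
In (p OR NOT s) only NOT s is left, so s = False.
In (g OR m OR r) only m is left, so m = True.
In (NOT m OR NOT q) only NOT q is left, so q = False.
All clauses satisfied.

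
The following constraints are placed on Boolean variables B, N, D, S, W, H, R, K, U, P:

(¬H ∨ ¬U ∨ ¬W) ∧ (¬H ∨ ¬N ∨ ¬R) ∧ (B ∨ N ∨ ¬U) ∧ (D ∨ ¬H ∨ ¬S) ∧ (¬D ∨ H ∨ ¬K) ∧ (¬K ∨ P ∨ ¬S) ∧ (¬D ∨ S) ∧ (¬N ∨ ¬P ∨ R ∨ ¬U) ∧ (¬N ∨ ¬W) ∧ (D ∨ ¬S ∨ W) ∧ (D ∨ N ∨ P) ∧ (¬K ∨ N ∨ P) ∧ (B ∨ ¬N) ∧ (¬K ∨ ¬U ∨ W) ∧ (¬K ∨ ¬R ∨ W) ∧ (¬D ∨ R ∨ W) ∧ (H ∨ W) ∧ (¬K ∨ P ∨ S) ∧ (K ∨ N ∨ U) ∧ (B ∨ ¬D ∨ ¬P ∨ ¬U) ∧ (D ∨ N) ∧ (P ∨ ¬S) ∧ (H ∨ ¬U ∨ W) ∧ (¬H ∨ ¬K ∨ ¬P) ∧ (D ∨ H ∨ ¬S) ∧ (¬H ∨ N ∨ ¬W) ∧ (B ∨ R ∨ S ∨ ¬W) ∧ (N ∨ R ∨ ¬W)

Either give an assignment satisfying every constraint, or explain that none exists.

B=T, N=T, D=F, S=F, W=F, H=T, R=F, K=F, U=F, P=F

Set B = True.
Set N = True.
  then (¬N ∨ ¬W) forces W = False.
  then (H ∨ W) forces H = True.
  then (¬H ∨ ¬N ∨ ¬R) forces R = False.
  then (¬D ∨ R ∨ W) forces D = False.
  then (D ∨ ¬H ∨ ¬S) forces S = False.
Try K = True:
  (¬K ∨ ¬U ∨ W) forces U = False.
  (¬K ∨ P ∨ S) forces P = True.
  clause (¬H ∨ ¬K ∨ ¬P) is falsified — backtrack.
So K = False.
Set U = False.
Set P = False.
All clauses satisfied.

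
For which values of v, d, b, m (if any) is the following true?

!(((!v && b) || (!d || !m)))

v: True, d: True, b: False, m: True

  !(((!v && b) || (!d || !m))) = True
    (!v && b) || (!d || !m) = False
      !v && b = False
        !v = False
      !d || !m = False
        !d = False
        !m = False
The formula evaluates to True.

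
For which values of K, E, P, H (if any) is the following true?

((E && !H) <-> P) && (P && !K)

K = False; E = True; P = True; H = False

  (E && !H) <-> P = True
    E && !H = True
      !H = True
  P && !K = True
    !K = True
Both conjuncts True, so the formula holds.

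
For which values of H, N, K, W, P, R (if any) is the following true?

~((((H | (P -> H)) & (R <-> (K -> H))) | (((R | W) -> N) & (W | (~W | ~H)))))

H = True, N = False, K = True, W = True, P = False, R = False

  ~((((H | (P -> H)) & (R <-> (K -> H))) | (((R | W) -> N) & (W | (~W | ~H))))) = True
    ((H | (P -> H)) & (R <-> (K -> H))) | (((R | W) -> N) & (W | (~W | ~H))) = False
      (H | (P -> H)) & (R <-> (K -> H)) = False
        H | (P -> H) = True
          P -> H = True
        R <-> (K -> H) = False
          K -> H = True
      ((R | W) -> N) & (W | (~W | ~H)) = False
        (R | W) -> N = False
          R | W = True
        W | (~W | ~H) = True
          ~W | ~H = False
            ~W = False
            ~H = False
The formula evaluates to True.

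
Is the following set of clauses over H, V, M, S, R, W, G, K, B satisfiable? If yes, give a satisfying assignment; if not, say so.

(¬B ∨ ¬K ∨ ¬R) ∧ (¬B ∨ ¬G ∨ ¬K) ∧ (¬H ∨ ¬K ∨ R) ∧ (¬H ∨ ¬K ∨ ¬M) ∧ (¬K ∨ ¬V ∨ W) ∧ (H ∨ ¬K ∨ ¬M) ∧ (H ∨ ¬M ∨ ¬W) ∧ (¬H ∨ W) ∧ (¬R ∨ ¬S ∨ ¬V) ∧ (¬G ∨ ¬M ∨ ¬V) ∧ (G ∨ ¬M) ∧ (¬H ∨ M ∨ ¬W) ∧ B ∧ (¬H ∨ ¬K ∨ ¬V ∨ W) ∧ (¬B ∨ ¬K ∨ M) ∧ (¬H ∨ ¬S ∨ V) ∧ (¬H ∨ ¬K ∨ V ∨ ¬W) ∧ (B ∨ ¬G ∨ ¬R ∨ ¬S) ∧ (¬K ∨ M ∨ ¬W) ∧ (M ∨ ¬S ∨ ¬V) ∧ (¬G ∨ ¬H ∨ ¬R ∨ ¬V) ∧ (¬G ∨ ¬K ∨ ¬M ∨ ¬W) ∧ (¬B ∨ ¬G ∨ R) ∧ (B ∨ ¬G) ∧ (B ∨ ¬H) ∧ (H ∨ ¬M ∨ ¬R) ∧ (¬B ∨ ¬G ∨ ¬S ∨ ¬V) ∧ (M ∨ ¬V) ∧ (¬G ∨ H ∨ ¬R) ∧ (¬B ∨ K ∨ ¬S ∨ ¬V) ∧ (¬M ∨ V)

Unit clause (B) forces B = True.
Set H = False.
Try V = True:
  (M ∨ ¬V) forces M = True.
  (H ∨ ¬K ∨ ¬M) forces K = False.
  (H ∨ ¬M ∨ ¬W) forces W = False.
  (¬G ∨ ¬M ∨ ¬V) forces G = False.
  clause (G ∨ ¬M) is falsified — backtrack.
So V = False.
  then (¬M ∨ V) forces M = False.
  then (¬B ∨ ¬K ∨ M) forces K = False.
Set S = False.
Set R = False.
  then (¬B ∨ ¬G ∨ R) forces G = False.
Set W = False.
All clauses satisfied.

H = False; V = False; M = False; S = False; R = False; W = False; G = False; K = False; B = True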